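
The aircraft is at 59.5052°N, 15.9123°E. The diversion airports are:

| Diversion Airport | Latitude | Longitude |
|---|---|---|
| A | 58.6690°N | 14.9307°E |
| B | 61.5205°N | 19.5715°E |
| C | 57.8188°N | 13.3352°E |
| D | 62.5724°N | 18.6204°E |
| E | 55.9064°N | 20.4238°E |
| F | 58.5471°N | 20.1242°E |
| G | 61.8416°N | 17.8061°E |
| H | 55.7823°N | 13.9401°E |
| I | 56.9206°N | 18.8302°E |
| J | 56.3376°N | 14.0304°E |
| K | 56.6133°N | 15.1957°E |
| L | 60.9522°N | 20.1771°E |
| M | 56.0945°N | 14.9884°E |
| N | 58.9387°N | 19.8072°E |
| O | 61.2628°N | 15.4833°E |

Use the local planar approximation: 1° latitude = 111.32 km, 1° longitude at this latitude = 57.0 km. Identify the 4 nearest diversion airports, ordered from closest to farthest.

Distances from 59.5052°N, 15.9123°E:
A: √((-0.8362·111.32)² + (-0.9816·57.0)²) = √(8664.963183 + 3130.536781) = 108.6071 km
B: √((2.0153·111.32)² + (3.6592·57.0)²) = √(50329.869591 + 43503.280335) = 306.3220 km
C: √((-1.6864·111.32)² + (-2.5771·57.0)²) = √(35242.570922 + 21578.052888) = 238.3708 km
D: √((3.0672·111.32)² + (2.7081·57.0)²) = √(116581.754348 + 23827.534427) = 374.7123 km
E: √((-3.5988·111.32)² + (4.5115·57.0)²) = √(160495.115238 + 66128.951180) = 476.0505 km
F: √((-0.9581·111.32)² + (4.2119·57.0)²) = √(11375.436636 + 57637.590131) = 262.7033 km
G: √((2.3364·111.32)² + (1.8938·57.0)²) = √(67645.792712 + 11652.468452) = 281.5995 km
H: √((-3.7229·111.32)² + (-1.9722·57.0)²) = √(171754.900471 + 12637.222157) = 429.4090 km
I: √((-2.5846·111.32)² + (2.9179·57.0)²) = √(82781.458781 + 27662.442192) = 332.3310 km
J: √((-3.1676·111.32)² + (-1.8819·57.0)²) = √(124338.912303 + 11506.488185) = 368.5721 km
K: √((-2.8919·111.32)² + (-0.7166·57.0)²) = √(103636.547783 + 1668.412054) = 324.5073 km
L: √((1.4470·111.32)² + (4.2648·57.0)²) = √(25946.779286 + 59094.498361) = 291.6184 km
M: √((-3.4107·111.32)² + (-0.9239·57.0)²) = √(144156.237201 + 2773.317841) = 383.3139 km
N: √((-0.5665·111.32)² + (3.8949·57.0)²) = √(3976.914221 + 49288.129286) = 230.7922 km
O: √((1.7576·111.32)² + (-0.4290·57.0)²) = √(38281.282858 + 597.949209) = 197.1782 km
Sorted: A (108.6071 km) < O (197.1782 km) < N (230.7922 km) < C (238.3708 km) < F (262.7033 km) < G (281.5995 km) < …

A, O, N, C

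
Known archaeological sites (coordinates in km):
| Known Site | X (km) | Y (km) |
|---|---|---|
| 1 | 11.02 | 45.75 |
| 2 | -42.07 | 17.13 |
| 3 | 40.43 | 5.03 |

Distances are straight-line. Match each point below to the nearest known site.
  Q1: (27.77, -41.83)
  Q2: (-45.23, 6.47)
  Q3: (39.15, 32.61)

Q1→3; Q2→2; Q3→3

Q1 at (27.77, -41.83):
  1: 89.17 km
  2: 91.40 km
  3: 48.54 km
  → nearest: 3 (48.54 km)
Q2 at (-45.23, 6.47):
  1: 68.61 km
  2: 11.12 km
  3: 85.67 km
  → nearest: 2 (11.12 km)
Q3 at (39.15, 32.61):
  1: 31.05 km
  2: 82.68 km
  3: 27.61 km
  → nearest: 3 (27.61 km)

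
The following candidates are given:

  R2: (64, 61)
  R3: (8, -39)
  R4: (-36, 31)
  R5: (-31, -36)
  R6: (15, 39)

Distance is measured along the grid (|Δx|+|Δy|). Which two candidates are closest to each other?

R3 and R5

Pairwise distances:
R2–R3: |-56| + |-100| = 56 + 100 = 156
R2–R4: |-100| + |-30| = 100 + 30 = 130
R2–R5: |-95| + |-97| = 95 + 97 = 192
R2–R6: |-49| + |-22| = 49 + 22 = 71
R3–R4: |-44| + |70| = 44 + 70 = 114
R3–R5: |-39| + |3| = 39 + 3 = 42
R3–R6: |7| + |78| = 7 + 78 = 85
R4–R5: |5| + |-67| = 5 + 67 = 72
R4–R6: |51| + |8| = 51 + 8 = 59
R5–R6: |46| + |75| = 46 + 75 = 121
Closest pair: R3–R5 at 42.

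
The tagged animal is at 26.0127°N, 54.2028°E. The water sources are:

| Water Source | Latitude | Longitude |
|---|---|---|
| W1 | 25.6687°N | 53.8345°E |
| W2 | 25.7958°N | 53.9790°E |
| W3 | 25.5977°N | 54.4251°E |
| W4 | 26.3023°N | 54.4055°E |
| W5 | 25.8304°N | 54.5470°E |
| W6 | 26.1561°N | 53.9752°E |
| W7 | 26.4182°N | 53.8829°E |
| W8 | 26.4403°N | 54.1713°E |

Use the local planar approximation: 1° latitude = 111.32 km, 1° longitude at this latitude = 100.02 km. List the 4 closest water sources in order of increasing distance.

W6, W2, W4, W5

Distances from 26.0127°N, 54.2028°E:
W1: √((-0.3440·111.32)² + (-0.3683·100.02)²) = √(1466.436563 + 1356.991534) = 53.1359 km
W2: √((-0.2169·111.32)² + (-0.2238·100.02)²) = √(582.995898 + 501.064766) = 32.9251 km
W3: √((-0.4150·111.32)² + (0.2223·100.02)²) = √(2134.236725 + 494.370589) = 51.2699 km
W4: √((0.2896·111.32)² + (0.2027·100.02)²) = √(1039.306182 + 411.037266) = 38.0834 km
W5: √((-0.1823·111.32)² + (0.3442·100.02)²) = √(411.831662 + 1185.210342) = 39.9630 km
W6: √((0.1434·111.32)² + (-0.2276·100.02)²) = √(254.826564 + 518.224828) = 27.8038 km
W7: √((0.4055·111.32)² + (-0.3199·100.02)²) = √(2037.643073 + 1023.769485) = 55.3300 km
W8: √((0.4276·111.32)² + (-0.0315·100.02)²) = √(2265.801127 + 9.926469) = 47.7046 km
Sorted: W6 (27.8038 km) < W2 (32.9251 km) < W4 (38.0834 km) < W5 (39.9630 km) < W8 (47.7046 km) < W3 (51.2699 km) < …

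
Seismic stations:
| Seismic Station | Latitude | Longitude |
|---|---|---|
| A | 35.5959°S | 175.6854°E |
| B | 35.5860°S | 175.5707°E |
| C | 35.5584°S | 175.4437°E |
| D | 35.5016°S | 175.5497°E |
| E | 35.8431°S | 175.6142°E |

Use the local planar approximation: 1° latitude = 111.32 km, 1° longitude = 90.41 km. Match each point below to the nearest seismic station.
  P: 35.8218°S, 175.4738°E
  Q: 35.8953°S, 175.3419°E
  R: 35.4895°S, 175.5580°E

P at 35.8218°S, 175.4738°E:
  A: 31.5969 km
  B: 27.6726 km
  C: 29.4477 km
  D: 36.2992 km
  E: 12.9131 km
  → nearest: E (12.9131 km)
Q at 35.8953°S, 175.3419°E:
  A: 45.5555 km
  B: 40.1673 km
  C: 38.6165 km
  D: 47.6837 km
  E: 25.2951 km
  → nearest: E (25.2951 km)
R at 35.4895°S, 175.5580°E:
  A: 16.5215 km
  B: 10.8036 km
  C: 12.8692 km
  D: 1.5419 km
  E: 39.6893 km
  → nearest: D (1.5419 km)

P→E; Q→E; R→D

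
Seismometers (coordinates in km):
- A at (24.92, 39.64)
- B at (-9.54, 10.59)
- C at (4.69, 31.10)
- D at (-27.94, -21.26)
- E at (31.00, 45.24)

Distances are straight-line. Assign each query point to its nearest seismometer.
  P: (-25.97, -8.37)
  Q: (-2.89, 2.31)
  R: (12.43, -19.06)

P→D; Q→B; R→B

P at (-25.97, -8.37):
  A: √((50.89)² + (48.01)²) = √(2589.7921 + 2304.9601) = 69.96 km
  B: √((16.43)² + (18.96)²) = √(269.9449 + 359.4816) = 25.09 km
  C: √((30.66)² + (39.47)²) = √(940.0356 + 1557.8809) = 49.98 km
  D: √((-1.97)² + (-12.89)²) = √(3.8809 + 166.1521) = 13.04 km
  E: √((56.97)² + (53.61)²) = √(3245.5809 + 2874.0321) = 78.23 km
  → nearest: D (13.04 km)
Q at (-2.89, 2.31):
  A: √((27.81)² + (37.33)²) = √(773.3961 + 1393.5289) = 46.55 km
  B: √((-6.65)² + (8.28)²) = √(44.2225 + 68.5584) = 10.62 km
  C: √((7.58)² + (28.79)²) = √(57.4564 + 828.8641) = 29.77 km
  D: √((-25.05)² + (-23.57)²) = √(627.5025 + 555.5449) = 34.40 km
  E: √((33.89)² + (42.93)²) = √(1148.5321 + 1842.9849) = 54.69 km
  → nearest: B (10.62 km)
R at (12.43, -19.06):
  A: √((12.49)² + (58.70)²) = √(156.0001 + 3445.6900) = 60.01 km
  B: √((-21.97)² + (29.65)²) = √(482.6809 + 879.1225) = 36.90 km
  C: √((-7.74)² + (50.16)²) = √(59.9076 + 2516.0256) = 50.75 km
  D: √((-40.37)² + (-2.20)²) = √(1629.7369 + 4.8400) = 40.43 km
  E: √((18.57)² + (64.30)²) = √(344.8449 + 4134.4900) = 66.93 km
  → nearest: B (36.90 km)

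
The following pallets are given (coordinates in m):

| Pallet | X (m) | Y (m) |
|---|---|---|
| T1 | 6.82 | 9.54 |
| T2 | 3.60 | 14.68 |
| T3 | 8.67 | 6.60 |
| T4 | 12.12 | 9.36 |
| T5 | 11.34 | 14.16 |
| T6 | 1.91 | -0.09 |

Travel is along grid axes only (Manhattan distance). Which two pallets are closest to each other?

T1 and T3

Pairwise distances:
T1–T2: |-3.22| + |5.14| = 3.22 + 5.14 = 8.36 m
T1–T3: |1.85| + |-2.94| = 1.85 + 2.94 = 4.79 m
T1–T4: |5.30| + |-0.18| = 5.30 + 0.18 = 5.48 m
T1–T5: |4.52| + |4.62| = 4.52 + 4.62 = 9.14 m
T1–T6: |-4.91| + |-9.63| = 4.91 + 9.63 = 14.54 m
T2–T3: |5.07| + |-8.08| = 5.07 + 8.08 = 13.15 m
T2–T4: |8.52| + |-5.32| = 8.52 + 5.32 = 13.84 m
T2–T5: |7.74| + |-0.52| = 7.74 + 0.52 = 8.26 m
T2–T6: |-1.69| + |-14.77| = 1.69 + 14.77 = 16.46 m
T3–T4: |3.45| + |2.76| = 3.45 + 2.76 = 6.21 m
T3–T5: |2.67| + |7.56| = 2.67 + 7.56 = 10.23 m
T3–T6: |-6.76| + |-6.69| = 6.76 + 6.69 = 13.45 m
T4–T5: |-0.78| + |4.80| = 0.78 + 4.80 = 5.58 m
T4–T6: |-10.21| + |-9.45| = 10.21 + 9.45 = 19.66 m
T5–T6: |-9.43| + |-14.25| = 9.43 + 14.25 = 23.68 m
Closest pair: T1–T3 at 4.79 m.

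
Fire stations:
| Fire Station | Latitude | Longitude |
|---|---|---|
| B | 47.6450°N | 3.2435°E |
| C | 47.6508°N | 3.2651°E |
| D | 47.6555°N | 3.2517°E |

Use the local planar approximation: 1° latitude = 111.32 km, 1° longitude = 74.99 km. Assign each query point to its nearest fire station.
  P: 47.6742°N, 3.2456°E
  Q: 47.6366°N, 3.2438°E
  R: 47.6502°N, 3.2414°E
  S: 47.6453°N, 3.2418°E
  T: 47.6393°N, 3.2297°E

P→D; Q→B; R→B; S→B; T→B

P at 47.6742°N, 3.2456°E:
  B: 3.2544 km
  C: 2.9873 km
  D: 2.1314 km
  → nearest: D (2.1314 km)
Q at 47.6366°N, 3.2438°E:
  B: 0.9354 km
  C: 2.2472 km
  D: 2.1858 km
  → nearest: B (0.9354 km)
R at 47.6502°N, 3.2414°E:
  B: 0.5999 km
  C: 1.7785 km
  D: 0.9720 km
  → nearest: B (0.5999 km)
S at 47.6453°N, 3.2418°E:
  B: 0.1318 km
  C: 1.8514 km
  D: 1.3566 km
  → nearest: B (0.1318 km)
T at 47.6393°N, 3.2297°E:
  B: 1.2139 km
  C: 2.9472 km
  D: 2.4442 km
  → nearest: B (1.2139 km)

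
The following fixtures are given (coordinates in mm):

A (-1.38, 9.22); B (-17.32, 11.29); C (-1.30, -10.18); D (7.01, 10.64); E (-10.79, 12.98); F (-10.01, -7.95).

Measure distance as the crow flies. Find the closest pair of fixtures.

B and E

Pairwise distances:
A–B: 16.07 mm
A–C: 19.40 mm
A–D: 8.51 mm
A–E: 10.13 mm
A–F: 19.22 mm
B–C: 26.79 mm
B–D: 24.34 mm
B–E: 6.75 mm
B–F: 20.58 mm
C–D: 22.42 mm
C–E: 25.03 mm
C–F: 8.99 mm
D–E: 17.95 mm
D–F: 25.20 mm
E–F: 20.94 mm
Closest pair: B–E at 6.75 mm.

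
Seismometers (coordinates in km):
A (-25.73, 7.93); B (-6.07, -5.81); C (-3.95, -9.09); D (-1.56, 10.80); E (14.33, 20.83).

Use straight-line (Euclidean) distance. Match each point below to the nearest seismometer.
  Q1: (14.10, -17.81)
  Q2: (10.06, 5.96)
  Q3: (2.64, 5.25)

Q1 at (14.10, -17.81):
  A: 47.42 km
  B: 23.47 km
  C: 20.05 km
  D: 32.62 km
  E: 38.64 km
  → nearest: C (20.05 km)
Q2 at (10.06, 5.96):
  A: 35.84 km
  B: 19.97 km
  C: 20.56 km
  D: 12.59 km
  E: 15.47 km
  → nearest: D (12.59 km)
Q3 at (2.64, 5.25):
  A: 28.50 km
  B: 14.08 km
  C: 15.78 km
  D: 6.96 km
  E: 19.48 km
  → nearest: D (6.96 km)

Q1→C; Q2→D; Q3→D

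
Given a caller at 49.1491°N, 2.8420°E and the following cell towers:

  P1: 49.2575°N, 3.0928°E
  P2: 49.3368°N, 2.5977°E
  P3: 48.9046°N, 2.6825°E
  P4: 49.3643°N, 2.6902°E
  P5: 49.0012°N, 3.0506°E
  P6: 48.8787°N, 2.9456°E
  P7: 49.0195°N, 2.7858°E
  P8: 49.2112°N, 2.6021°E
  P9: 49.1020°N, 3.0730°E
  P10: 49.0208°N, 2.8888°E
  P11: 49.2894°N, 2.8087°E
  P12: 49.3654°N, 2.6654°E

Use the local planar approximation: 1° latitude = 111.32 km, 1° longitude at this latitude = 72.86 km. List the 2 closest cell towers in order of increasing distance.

P10, P7

Distances from 49.1491°N, 2.8420°E:
P1: √((0.1084·111.32)² + (0.2508·72.86)²) = √(145.614613 + 333.913054) = 21.8981 km
P2: √((0.1877·111.32)² + (-0.2443·72.86)²) = √(436.591163 + 316.829249) = 27.4485 km
P3: √((-0.2445·111.32)² + (-0.1595·72.86)²) = √(740.805371 + 135.051592) = 29.5949 km
P4: √((0.2152·111.32)² + (-0.1518·72.86)²) = √(573.893002 + 122.326874) = 26.3860 km
P5: √((-0.1479·111.32)² + (0.2086·72.86)²) = √(271.070804 + 230.997320) = 22.4069 km
P6: √((-0.2704·111.32)² + (0.1036·72.86)²) = √(906.065866 + 56.976773) = 31.0329 km
P7: √((-0.1296·111.32)² + (-0.0562·72.86)²) = √(208.140406 + 16.766830) = 14.9969 km
P8: √((0.0621·111.32)² + (-0.2399·72.86)²) = √(47.789182 + 305.519426) = 18.7965 km
P9: √((-0.0471·111.32)² + (0.2310·72.86)²) = √(27.490853 + 283.271116) = 17.6284 km
P10: √((-0.1283·111.32)² + (0.0468·72.86)²) = √(203.985693 + 11.627063) = 14.6838 km
P11: √((0.1403·111.32)² + (-0.0333·72.86)²) = √(243.928046 + 5.886631) = 15.8055 km
P12: √((0.2163·111.32)² + (-0.1766·72.86)²) = √(579.774933 + 165.561645) = 27.3009 km
Sorted: P10 (14.6838 km) < P7 (14.9969 km) < P11 (15.8055 km) < P9 (17.6284 km) < …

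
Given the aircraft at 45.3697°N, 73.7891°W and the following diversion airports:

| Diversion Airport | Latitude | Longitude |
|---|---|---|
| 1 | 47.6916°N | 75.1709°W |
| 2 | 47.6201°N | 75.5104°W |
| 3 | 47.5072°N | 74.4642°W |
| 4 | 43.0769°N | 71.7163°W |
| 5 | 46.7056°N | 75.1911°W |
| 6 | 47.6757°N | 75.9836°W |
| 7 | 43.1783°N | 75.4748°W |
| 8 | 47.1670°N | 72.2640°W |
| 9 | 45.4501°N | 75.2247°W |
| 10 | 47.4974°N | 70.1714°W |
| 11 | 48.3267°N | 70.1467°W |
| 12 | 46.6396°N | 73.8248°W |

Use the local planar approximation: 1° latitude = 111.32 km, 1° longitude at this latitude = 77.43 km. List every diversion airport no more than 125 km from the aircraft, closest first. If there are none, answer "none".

Distances from 45.3697°N, 73.7891°W:
1: √((2.3219·111.32)² + (-1.3818·77.43)²) = √(66808.761117 + 11447.453688) = 279.7431 km
2: √((2.2504·111.32)² + (-1.7213·77.43)²) = √(62757.528739 + 17763.627439) = 283.7625 km
3: √((2.1375·111.32)² + (-0.6751·77.43)²) = √(56618.536862 + 2732.465797) = 243.6206 km
4: √((-2.2928·111.32)² + (2.0728·77.43)²) = √(65144.647948 + 25759.256194) = 301.5027 km
5: √((1.3359·111.32)² + (-1.4020·77.43)²) = √(22115.374345 + 11784.591853) = 184.1194 km
6: √((2.3060·111.32)² + (-2.1945·77.43)²) = √(65896.902543 + 28872.852278) = 307.8470 km
7: √((-2.1914·111.32)² + (-1.6857·77.43)²) = √(59509.967070 + 17036.449575) = 276.6702 km
8: √((1.7973·111.32)² + (1.5251·77.43)²) = √(40030.180091 + 13944.892179) = 232.3254 km
9: √((0.0804·111.32)² + (-1.4356·77.43)²) = √(80.104791 + 12356.213901) = 111.5182 km
10: √((2.1277·111.32)² + (3.6177·77.43)²) = √(56100.558198 + 78466.380205) = 366.8337 km
11: √((2.9570·111.32)² + (3.6424·77.43)²) = √(108355.021932 + 79541.503011) = 433.4703 km
12: √((1.2699·111.32)² + (-0.0357·77.43)²) = √(19984.138997 + 7.641084) = 141.3923 km
Threshold 125 km: 9 (111.5182 km) is within range.

9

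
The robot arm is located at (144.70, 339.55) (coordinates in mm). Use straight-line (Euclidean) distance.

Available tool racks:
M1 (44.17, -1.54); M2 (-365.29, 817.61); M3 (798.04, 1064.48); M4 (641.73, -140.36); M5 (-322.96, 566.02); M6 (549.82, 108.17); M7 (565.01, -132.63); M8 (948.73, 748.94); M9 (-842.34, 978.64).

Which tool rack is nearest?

M1

Distances from (144.70, 339.55):
M1: √((-100.53)² + (-341.09)²) = √(10106.2809 + 116342.3881) = 355.60 mm
M2: √((-509.99)² + (478.06)²) = √(260089.8001 + 228541.3636) = 699.02 mm
M3: √((653.34)² + (724.93)²) = √(426853.1556 + 525523.5049) = 975.90 mm
M4: √((497.03)² + (-479.91)²) = √(247038.8209 + 230313.6081) = 690.91 mm
M5: √((-467.66)² + (226.47)²) = √(218705.8756 + 51288.6609) = 519.61 mm
M6: √((405.12)² + (-231.38)²) = √(164122.2144 + 53536.7044) = 466.54 mm
M7: √((420.31)² + (-472.18)²) = √(176660.4961 + 222953.9524) = 632.15 mm
M8: √((804.03)² + (409.39)²) = √(646464.2409 + 167600.1721) = 902.26 mm
M9: √((-987.04)² + (639.09)²) = √(974247.9616 + 408436.0281) = 1175.88 mm
Minimum: M1 at 355.60 mm.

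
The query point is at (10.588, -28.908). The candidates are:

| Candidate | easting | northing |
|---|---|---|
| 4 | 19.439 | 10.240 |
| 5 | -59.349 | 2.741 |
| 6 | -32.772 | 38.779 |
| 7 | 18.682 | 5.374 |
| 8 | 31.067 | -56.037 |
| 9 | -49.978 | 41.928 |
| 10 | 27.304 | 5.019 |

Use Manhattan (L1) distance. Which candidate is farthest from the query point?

Distances from (10.588, -28.908):
4: |8.851| + |39.148| = 8.851 + 39.148 = 47.999
5: |-69.937| + |31.649| = 69.937 + 31.649 = 101.586
6: |-43.360| + |67.687| = 43.360 + 67.687 = 111.047
7: |8.094| + |34.282| = 8.094 + 34.282 = 42.376
8: |20.479| + |-27.129| = 20.479 + 27.129 = 47.608
9: |-60.566| + |70.836| = 60.566 + 70.836 = 131.402
10: |16.716| + |33.927| = 16.716 + 33.927 = 50.643
Maximum: 9 at 131.402.

9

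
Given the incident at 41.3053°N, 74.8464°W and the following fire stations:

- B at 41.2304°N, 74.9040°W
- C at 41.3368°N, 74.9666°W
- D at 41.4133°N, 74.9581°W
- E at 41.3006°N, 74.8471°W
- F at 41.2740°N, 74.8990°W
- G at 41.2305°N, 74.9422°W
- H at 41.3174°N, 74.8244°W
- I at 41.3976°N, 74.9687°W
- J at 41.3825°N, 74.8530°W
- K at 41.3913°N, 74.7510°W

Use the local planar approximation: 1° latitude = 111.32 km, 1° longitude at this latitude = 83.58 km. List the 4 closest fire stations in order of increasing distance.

E, H, F, J

Distances from 41.3053°N, 74.8464°W:
B: 9.6279 km
C: 10.6407 km
D: 15.2217 km
E: 0.5265 km
F: 5.6096 km
G: 11.5519 km
H: 2.2793 km
I: 14.4934 km
J: 8.6116 km
K: 12.4591 km
Sorted: E (0.5265 km) < H (2.2793 km) < F (5.6096 km) < J (8.6116 km) < B (9.6279 km) < C (10.6407 km) < …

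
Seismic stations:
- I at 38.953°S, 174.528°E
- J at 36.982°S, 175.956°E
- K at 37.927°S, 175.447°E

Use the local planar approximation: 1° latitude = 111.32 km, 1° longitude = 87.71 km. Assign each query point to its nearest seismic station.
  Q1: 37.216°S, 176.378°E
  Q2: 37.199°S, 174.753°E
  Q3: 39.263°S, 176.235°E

Q1 at 37.216°S, 176.378°E:
  I: √((-1.737·111.32)² + (-1.850·87.71)²) = √(37389.18789 + 26329.44343) = 252.425 km
  J: √((0.234·111.32)² + (-0.422·87.71)²) = √(678.54415 + 1370.00807) = 45.261 km
  K: √((-0.711·111.32)² + (-0.931·87.71)²) = √(6264.48822 + 6668.03060) = 113.721 km
  → nearest: J (45.261 km)
Q2 at 37.199°S, 174.753°E:
  I: √((-1.754·111.32)² + (-0.225·87.71)²) = √(38124.62437 + 389.46036) = 196.250 km
  J: √((0.217·111.32)² + (1.203·87.71)²) = √(583.53359 + 11133.44266) = 108.245 km
  K: √((-0.728·111.32)² + (0.694·87.71)²) = √(6567.63720 + 3705.24699) = 101.355 km
  → nearest: K (101.355 km)
Q3 at 39.263°S, 176.235°E:
  I: √((0.310·111.32)² + (-1.707·87.71)²) = √(1190.88488 + 22416.36886) = 153.647 km
  J: √((2.281·111.32)² + (-0.279·87.71)²) = √(64475.83361 + 598.83425) = 255.097 km
  K: √((1.336·111.32)² + (-0.788·87.71)²) = √(22118.68540 + 4776.94958) = 163.999 km
  → nearest: I (153.647 km)

Q1→J; Q2→K; Q3→I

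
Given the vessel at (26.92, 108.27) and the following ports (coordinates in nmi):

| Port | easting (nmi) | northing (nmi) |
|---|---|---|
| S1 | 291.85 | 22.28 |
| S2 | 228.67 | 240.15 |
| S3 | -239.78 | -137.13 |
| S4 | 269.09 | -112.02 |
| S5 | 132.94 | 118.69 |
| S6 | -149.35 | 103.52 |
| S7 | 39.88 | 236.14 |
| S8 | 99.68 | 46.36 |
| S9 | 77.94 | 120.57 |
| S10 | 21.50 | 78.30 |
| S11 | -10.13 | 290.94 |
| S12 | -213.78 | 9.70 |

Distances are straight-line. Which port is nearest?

S10

Distances from (26.92, 108.27):
S1: √((264.93)² + (-85.99)²) = √(70187.9049 + 7394.2801) = 278.54 nmi
S2: √((201.75)² + (131.88)²) = √(40703.0625 + 17392.3344) = 241.03 nmi
S3: √((-266.70)² + (-245.40)²) = √(71128.8900 + 60221.1600) = 362.42 nmi
S4: √((242.17)² + (-220.29)²) = √(58646.3089 + 48527.6841) = 327.37 nmi
S5: √((106.02)² + (10.42)²) = √(11240.2404 + 108.5764) = 106.53 nmi
S6: √((-176.27)² + (-4.75)²) = √(31071.1129 + 22.5625) = 176.33 nmi
S7: √((12.96)² + (127.87)²) = √(167.9616 + 16350.7369) = 128.53 nmi
S8: √((72.76)² + (-61.91)²) = √(5294.0176 + 3832.8481) = 95.53 nmi
S9: √((51.02)² + (12.30)²) = √(2603.0404 + 151.2900) = 52.48 nmi
S10: √((-5.42)² + (-29.97)²) = √(29.3764 + 898.2009) = 30.46 nmi
S11: √((-37.05)² + (182.67)²) = √(1372.7025 + 33368.3289) = 186.39 nmi
S12: √((-240.70)² + (-98.57)²) = √(57936.4900 + 9716.0449) = 260.10 nmi
Minimum: S10 at 30.46 nmi.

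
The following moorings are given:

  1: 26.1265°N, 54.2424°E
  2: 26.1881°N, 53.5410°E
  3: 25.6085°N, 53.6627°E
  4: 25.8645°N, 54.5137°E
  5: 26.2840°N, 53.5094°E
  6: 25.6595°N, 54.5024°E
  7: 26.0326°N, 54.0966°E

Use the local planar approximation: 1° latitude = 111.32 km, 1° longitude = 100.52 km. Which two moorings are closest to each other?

Pairwise distances:
1–2: √((0.0616·111.32)² + (-0.7014·100.52)²) = √(47.022728 + 4970.916670) = 70.8374 km
1–3: √((-0.5180·111.32)² + (-0.5797·100.52)²) = √(3325.109217 + 3395.561186) = 81.9797 km
1–4: √((-0.2620·111.32)² + (0.2713·100.52)²) = √(850.646223 + 743.711586) = 39.9294 km
1–5: √((0.1575·111.32)² + (-0.7330·100.52)²) = √(307.402582 + 5428.913339) = 75.7385 km
1–6: √((-0.4670·111.32)² + (0.2600·100.52)²) = √(2702.589944 + 683.048679) = 58.1862 km
1–7: √((-0.0939·111.32)² + (-0.1458·100.52)²) = √(109.264122 + 214.792943) = 18.0016 km
2–3: √((-0.5796·111.32)² + (0.1217·100.52)²) = √(4162.968732 + 149.653237) = 65.6706 km
2–4: √((-0.3236·111.32)² + (0.9727·100.52)²) = √(1297.667480 + 9560.107848) = 104.2006 km
2–5: √((0.0959·111.32)² + (-0.0316·100.52)²) = √(113.968179 + 10.089720) = 11.1381 km
2–6: √((-0.5286·111.32)² + (0.9614·100.52)²) = √(3462.587149 + 9339.275684) = 113.1453 km
2–7: √((-0.1555·111.32)² + (0.5556·100.52)²) = √(299.645101 + 3119.100972) = 58.4700 km
3–4: √((0.2560·111.32)² + (0.8510·100.52)²) = √(812.131444 + 7317.522728) = 90.1646 km
3–5: √((0.6755·111.32)² + (-0.1533·100.52)²) = √(5654.537675 + 237.459347) = 76.7593 km
3–6: √((0.0510·111.32)² + (0.8397·100.52)²) = √(32.231962 + 7124.481551) = 84.5974 km
3–7: √((0.4241·111.32)² + (0.4339·100.52)²) = √(2228.860770 + 1902.323006) = 64.2743 km
4–5: √((0.4195·111.32)² + (-1.0043·100.52)²) = √(2180.772318 + 10191.353953) = 111.2301 km
4–6: √((-0.2050·111.32)² + (-0.0113·100.52)²) = √(520.779784 + 1.290214) = 22.8489 km
4–7: √((0.1681·111.32)² + (-0.4171·100.52)²) = √(350.172327 + 1757.864273) = 45.9134 km
5–6: √((-0.6245·111.32)² + (0.9930·100.52)²) = √(4832.938634 + 9963.305724) = 121.6398 km
5–7: √((-0.2514·111.32)² + (0.5872·100.52)²) = √(783.207688 + 3483.991234) = 65.3238 km
6–7: √((0.3731·111.32)² + (-0.4058·100.52)²) = √(1725.030958 + 1663.906986) = 58.2146 km
Closest pair: 2–5 at 11.1381 km.

2 and 5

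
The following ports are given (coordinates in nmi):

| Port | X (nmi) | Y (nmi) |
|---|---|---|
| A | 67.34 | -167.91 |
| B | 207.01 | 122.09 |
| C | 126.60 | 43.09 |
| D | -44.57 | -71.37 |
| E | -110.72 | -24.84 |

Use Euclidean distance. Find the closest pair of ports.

D and E

Pairwise distances:
A–B: 321.88 nmi
A–C: 219.16 nmi
A–D: 147.80 nmi
A–E: 228.42 nmi
B–C: 112.72 nmi
B–D: 317.36 nmi
B–E: 350.06 nmi
C–D: 205.91 nmi
C–E: 246.85 nmi
D–E: 80.88 nmi
Closest pair: D–E at 80.88 nmi.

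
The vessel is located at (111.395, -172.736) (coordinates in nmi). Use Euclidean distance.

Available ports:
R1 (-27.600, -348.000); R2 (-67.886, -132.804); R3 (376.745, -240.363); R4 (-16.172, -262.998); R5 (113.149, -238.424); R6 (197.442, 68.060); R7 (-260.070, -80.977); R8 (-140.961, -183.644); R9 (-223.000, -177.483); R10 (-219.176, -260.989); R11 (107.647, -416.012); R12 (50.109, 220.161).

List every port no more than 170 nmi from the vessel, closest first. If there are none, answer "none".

R5, R4

Distances from (111.395, -172.736):
R1: 223.690 nmi
R2: 183.674 nmi
R3: 273.832 nmi
R4: 156.271 nmi
R5: 65.711 nmi
R6: 255.708 nmi
R7: 382.630 nmi
R8: 252.592 nmi
R9: 334.429 nmi
R10: 342.149 nmi
R11: 243.305 nmi
R12: 397.648 nmi
Threshold 170 nmi: R5 (65.711 nmi), R4 (156.271 nmi) are within range.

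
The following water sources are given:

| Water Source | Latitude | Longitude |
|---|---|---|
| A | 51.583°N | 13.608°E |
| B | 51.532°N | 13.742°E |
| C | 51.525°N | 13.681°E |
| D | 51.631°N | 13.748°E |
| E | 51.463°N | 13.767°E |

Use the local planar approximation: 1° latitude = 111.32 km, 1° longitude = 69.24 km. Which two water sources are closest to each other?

Pairwise distances:
B–C: 4.295 km
B–E: 7.874 km
A–C: 8.200 km
C–E: 9.116 km
A–B: 10.877 km
B–D: 11.029 km
A–D: 11.069 km
C–D: 12.679 km
A–E: 17.310 km
D–E: 18.748 km
Closest pair: B–C at 4.295 km.

B and C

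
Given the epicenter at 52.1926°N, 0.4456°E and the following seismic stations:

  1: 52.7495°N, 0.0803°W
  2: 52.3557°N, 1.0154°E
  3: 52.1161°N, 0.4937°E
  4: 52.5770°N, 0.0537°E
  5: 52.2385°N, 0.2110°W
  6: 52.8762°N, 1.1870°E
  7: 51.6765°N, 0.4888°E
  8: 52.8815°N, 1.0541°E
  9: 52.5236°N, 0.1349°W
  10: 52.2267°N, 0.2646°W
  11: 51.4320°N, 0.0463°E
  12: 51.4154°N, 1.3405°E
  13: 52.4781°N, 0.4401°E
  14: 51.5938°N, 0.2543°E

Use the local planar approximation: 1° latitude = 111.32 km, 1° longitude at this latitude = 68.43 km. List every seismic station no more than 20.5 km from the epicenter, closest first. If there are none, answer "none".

3

Distances from 52.1926°N, 0.4456°E:
1: 71.6823 km
2: 43.0114 km
3: 9.1299 km
4: 50.5004 km
5: 45.2207 km
6: 91.4598 km
7: 57.5283 km
8: 87.2638 km
9: 54.1817 km
10: 48.7470 km
11: 88.9697 km
12: 105.9974 km
13: 31.7841 km
14: 67.9317 km
Threshold 20.5 km: 3 (9.1299 km) is within range.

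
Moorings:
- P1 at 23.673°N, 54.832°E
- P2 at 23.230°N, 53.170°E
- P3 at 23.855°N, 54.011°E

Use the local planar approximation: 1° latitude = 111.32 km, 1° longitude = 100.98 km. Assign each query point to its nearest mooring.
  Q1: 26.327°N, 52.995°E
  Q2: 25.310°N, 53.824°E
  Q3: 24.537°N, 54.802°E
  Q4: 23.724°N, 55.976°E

Q1 at 26.327°N, 52.995°E:
  P1: √((-2.654·111.32)² + (1.837·100.98)²) = √(87286.73170 + 34410.34646) = 348.851 km
  P2: √((-3.097·111.32)² + (0.175·100.98)²) = √(118858.10614 + 312.28191) = 345.211 km
  P3: √((-2.472·111.32)² + (1.016·100.98)²) = √(75725.70550 + 10525.87355) = 293.686 km
  → nearest: P3 (293.686 km)
Q2 at 25.310°N, 53.824°E:
  P1: √((-1.637·111.32)² + (1.008·100.98)²) = √(33208.07905 + 10360.76437) = 208.732 km
  P2: √((-2.080·111.32)² + (-0.654·100.98)²) = √(53613.36488 + 4361.40311) = 240.780 km
  P3: √((-1.455·111.32)² + (0.187·100.98)²) = √(26234.47526 + 356.57751) = 163.068 km
  → nearest: P3 (163.068 km)
Q3 at 24.537°N, 54.802°E:
  P1: √((-0.864·111.32)² + (0.030·100.98)²) = √(9250.68473 + 9.17726) = 96.228 km
  P2: √((-1.307·111.32)² + (-1.632·100.98)²) = √(21168.86486 + 27158.82906) = 219.836 km
  P3: √((-0.682·111.32)² + (-0.791·100.98)²) = √(5763.88284 + 6380.04438) = 110.199 km
  → nearest: P1 (96.228 km)
Q4 at 23.724°N, 55.976°E:
  P1: √((-0.051·111.32)² + (-1.144·100.98)²) = √(32.23196 + 13345.12917) = 115.661 km
  P2: √((-0.494·111.32)² + (-2.806·100.98)²) = √(3024.12886 + 80287.15450) = 288.637 km
  P3: √((0.131·111.32)² + (-1.965·100.98)²) = √(212.66156 + 39372.75842) = 198.961 km
  → nearest: P1 (115.661 km)

Q1→P3; Q2→P3; Q3→P1; Q4→P1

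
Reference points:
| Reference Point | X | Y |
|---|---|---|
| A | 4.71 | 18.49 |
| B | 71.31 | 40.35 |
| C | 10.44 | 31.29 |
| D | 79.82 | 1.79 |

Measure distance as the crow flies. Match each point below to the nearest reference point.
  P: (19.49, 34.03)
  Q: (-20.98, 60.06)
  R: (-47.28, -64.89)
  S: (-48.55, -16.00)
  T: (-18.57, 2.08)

P→C; Q→C; R→A; S→A; T→A

P at (19.49, 34.03):
  A: 21.45
  B: 52.20
  C: 9.46
  D: 68.40
  → nearest: C (9.46)
Q at (-20.98, 60.06):
  A: 48.87
  B: 94.37
  C: 42.60
  D: 116.43
  → nearest: C (42.60)
R at (-47.28, -64.89):
  A: 98.26
  B: 158.55
  C: 112.17
  D: 143.53
  → nearest: A (98.26)
S at (-48.55, -16.00):
  A: 63.45
  B: 132.45
  C: 75.61
  D: 129.60
  → nearest: A (63.45)
T at (-18.57, 2.08):
  A: 28.48
  B: 97.69
  C: 41.17
  D: 98.39
  → nearest: A (28.48)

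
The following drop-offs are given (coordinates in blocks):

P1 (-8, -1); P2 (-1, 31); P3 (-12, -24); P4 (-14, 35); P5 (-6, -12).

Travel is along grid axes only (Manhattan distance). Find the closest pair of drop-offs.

Pairwise distances:
P1–P5: 13 blocks
P2–P4: 17 blocks
P3–P5: 18 blocks
P1–P3: 27 blocks
P1–P2: 39 blocks
P1–P4: 42 blocks
P2–P5: 48 blocks
P4–P5: 55 blocks
P3–P4: 61 blocks
P2–P3: 66 blocks
Closest pair: P1–P5 at 13 blocks.

P1 and P5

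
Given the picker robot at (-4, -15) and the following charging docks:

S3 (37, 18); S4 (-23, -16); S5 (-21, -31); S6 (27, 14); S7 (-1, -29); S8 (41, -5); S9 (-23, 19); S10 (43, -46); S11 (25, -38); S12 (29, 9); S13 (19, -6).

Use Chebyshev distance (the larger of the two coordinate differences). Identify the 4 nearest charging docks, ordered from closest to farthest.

Distances from (-4, -15):
S3: max(|41|, |33|) = 41
S4: max(|-19|, |-1|) = 19
S5: max(|-17|, |-16|) = 17
S6: max(|31|, |29|) = 31
S7: max(|3|, |-14|) = 14
S8: max(|45|, |10|) = 45
S9: max(|-19|, |34|) = 34
S10: max(|47|, |-31|) = 47
S11: max(|29|, |-23|) = 29
S12: max(|33|, |24|) = 33
S13: max(|23|, |9|) = 23
Sorted: S7 (14) < S5 (17) < S4 (19) < S13 (23) < S11 (29) < S6 (31) < …

S7, S5, S4, S13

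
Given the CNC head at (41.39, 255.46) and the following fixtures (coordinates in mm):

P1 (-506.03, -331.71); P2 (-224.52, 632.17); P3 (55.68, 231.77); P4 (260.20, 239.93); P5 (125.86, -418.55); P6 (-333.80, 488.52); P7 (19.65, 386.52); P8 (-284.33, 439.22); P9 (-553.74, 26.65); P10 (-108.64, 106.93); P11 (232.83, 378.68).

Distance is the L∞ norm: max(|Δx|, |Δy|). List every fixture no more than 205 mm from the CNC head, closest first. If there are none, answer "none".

Distances from (41.39, 255.46):
P1: max(|-547.42|, |-587.17|) = 587.17 mm
P2: max(|-265.91|, |376.71|) = 376.71 mm
P3: max(|14.29|, |-23.69|) = 23.69 mm
P4: max(|218.81|, |-15.53|) = 218.81 mm
P5: max(|84.47|, |-674.01|) = 674.01 mm
P6: max(|-375.19|, |233.06|) = 375.19 mm
P7: max(|-21.74|, |131.06|) = 131.06 mm
P8: max(|-325.72|, |183.76|) = 325.72 mm
P9: max(|-595.13|, |-228.81|) = 595.13 mm
P10: max(|-150.03|, |-148.53|) = 150.03 mm
P11: max(|191.44|, |123.22|) = 191.44 mm
Threshold 205 mm: P3 (23.69 mm), P7 (131.06 mm), P10 (150.03 mm), P11 (191.44 mm) are within range.

P3, P7, P10, P11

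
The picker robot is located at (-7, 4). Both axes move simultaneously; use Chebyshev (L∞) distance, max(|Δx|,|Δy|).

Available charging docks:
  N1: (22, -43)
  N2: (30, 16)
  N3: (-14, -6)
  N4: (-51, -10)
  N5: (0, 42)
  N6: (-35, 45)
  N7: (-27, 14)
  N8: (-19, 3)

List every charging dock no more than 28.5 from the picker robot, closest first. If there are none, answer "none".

N3, N8, N7

Distances from (-7, 4):
N1: max(|29|, |-47|) = 47
N2: max(|37|, |12|) = 37
N3: max(|-7|, |-10|) = 10
N4: max(|-44|, |-14|) = 44
N5: max(|7|, |38|) = 38
N6: max(|-28|, |41|) = 41
N7: max(|-20|, |10|) = 20
N8: max(|-12|, |-1|) = 12
Threshold 28.5: N3 (10), N8 (12), N7 (20) are within range.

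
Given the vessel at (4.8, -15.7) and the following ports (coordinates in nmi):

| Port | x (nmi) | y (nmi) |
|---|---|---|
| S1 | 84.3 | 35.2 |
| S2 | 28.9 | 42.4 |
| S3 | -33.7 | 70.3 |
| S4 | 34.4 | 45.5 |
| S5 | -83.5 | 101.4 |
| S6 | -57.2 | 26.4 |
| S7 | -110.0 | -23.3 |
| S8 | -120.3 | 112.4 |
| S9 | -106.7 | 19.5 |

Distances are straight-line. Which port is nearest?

Distances from (4.8, -15.7):
S1: √((79.5)² + (50.9)²) = √(6320.250 + 2590.810) = 94.4 nmi
S2: √((24.1)² + (58.1)²) = √(580.810 + 3375.610) = 62.9 nmi
S3: √((-38.5)² + (86.0)²) = √(1482.250 + 7396.000) = 94.2 nmi
S4: √((29.6)² + (61.2)²) = √(876.160 + 3745.440) = 68.0 nmi
S5: √((-88.3)² + (117.1)²) = √(7796.890 + 13712.410) = 146.7 nmi
S6: √((-62.0)² + (42.1)²) = √(3844.000 + 1772.410) = 74.9 nmi
S7: √((-114.8)² + (-7.6)²) = √(13179.040 + 57.760) = 115.1 nmi
S8: √((-125.1)² + (128.1)²) = √(15650.010 + 16409.610) = 179.1 nmi
S9: √((-111.5)² + (35.2)²) = √(12432.250 + 1239.040) = 116.9 nmi
Minimum: S2 at 62.9 nmi.

S2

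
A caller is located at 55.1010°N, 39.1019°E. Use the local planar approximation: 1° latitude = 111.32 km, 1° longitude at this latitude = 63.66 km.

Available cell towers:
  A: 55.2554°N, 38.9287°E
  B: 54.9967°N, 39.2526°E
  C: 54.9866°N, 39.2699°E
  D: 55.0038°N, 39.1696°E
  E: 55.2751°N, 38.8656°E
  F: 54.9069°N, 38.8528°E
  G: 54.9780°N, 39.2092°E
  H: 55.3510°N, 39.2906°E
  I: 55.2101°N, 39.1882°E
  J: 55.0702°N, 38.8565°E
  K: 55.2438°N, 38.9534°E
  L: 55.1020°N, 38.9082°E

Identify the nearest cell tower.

Distances from 55.1010°N, 39.1019°E:
A: 20.4204 km
B: 15.0613 km
C: 16.6301 km
D: 11.6470 km
E: 24.5337 km
F: 26.8018 km
G: 15.3016 km
H: 30.3119 km
I: 13.3298 km
J: 15.9940 km
K: 18.4951 km
L: 12.3314 km
Minimum: D at 11.6470 km.

D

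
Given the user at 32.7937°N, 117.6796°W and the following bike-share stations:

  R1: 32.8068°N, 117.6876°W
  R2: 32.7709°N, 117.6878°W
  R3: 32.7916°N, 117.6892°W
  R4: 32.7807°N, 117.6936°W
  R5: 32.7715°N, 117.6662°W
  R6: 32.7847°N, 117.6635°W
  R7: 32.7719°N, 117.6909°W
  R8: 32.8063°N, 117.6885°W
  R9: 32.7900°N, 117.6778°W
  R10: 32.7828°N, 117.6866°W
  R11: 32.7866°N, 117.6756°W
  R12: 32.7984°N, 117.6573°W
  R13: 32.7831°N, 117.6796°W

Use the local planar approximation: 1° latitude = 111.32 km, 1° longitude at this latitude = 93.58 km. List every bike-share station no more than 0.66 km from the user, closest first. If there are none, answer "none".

Distances from 32.7937°N, 117.6796°W:
R1: √((0.0131·111.32)² + (-0.0080·93.58)²) = √(2.126616 + 0.560462) = 1.6392 km
R2: √((-0.0228·111.32)² + (-0.0082·93.58)²) = √(6.441931 + 0.588835) = 2.6516 km
R3: √((-0.0021·111.32)² + (-0.0096·93.58)²) = √(0.054649 + 0.807065) = 0.9283 km
R4: √((-0.0130·111.32)² + (-0.0140·93.58)²) = √(2.094272 + 1.716414) = 1.9521 km
R5: √((-0.0222·111.32)² + (0.0134·93.58)²) = √(6.107343 + 1.572446) = 2.7712 km
R6: √((-0.0090·111.32)² + (0.0161·93.58)²) = √(1.003764 + 2.269958) = 1.8093 km
R7: √((-0.0218·111.32)² + (-0.0113·93.58)²) = √(5.889242 + 1.118209) = 2.6472 km
R8: √((0.0126·111.32)² + (-0.0089·93.58)²) = √(1.967377 + 0.693659) = 1.6313 km
R9: √((-0.0037·111.32)² + (0.0018·93.58)²) = √(0.169648 + 0.028373) = 0.4450 km
R10: √((-0.0109·111.32)² + (-0.0070·93.58)²) = √(1.472310 + 0.429104) = 1.3789 km
R11: √((-0.0071·111.32)² + (0.0040·93.58)²) = √(0.624688 + 0.140115) = 0.8745 km
R12: √((0.0047·111.32)² + (0.0223·93.58)²) = √(0.273742 + 4.354876) = 2.1514 km
R13: √((-0.0106·111.32)² + (0.0000·93.58)²) = √(1.392381 + 0.000000) = 1.1800 km
Threshold 0.66 km: R9 (0.4450 km) is within range.

R9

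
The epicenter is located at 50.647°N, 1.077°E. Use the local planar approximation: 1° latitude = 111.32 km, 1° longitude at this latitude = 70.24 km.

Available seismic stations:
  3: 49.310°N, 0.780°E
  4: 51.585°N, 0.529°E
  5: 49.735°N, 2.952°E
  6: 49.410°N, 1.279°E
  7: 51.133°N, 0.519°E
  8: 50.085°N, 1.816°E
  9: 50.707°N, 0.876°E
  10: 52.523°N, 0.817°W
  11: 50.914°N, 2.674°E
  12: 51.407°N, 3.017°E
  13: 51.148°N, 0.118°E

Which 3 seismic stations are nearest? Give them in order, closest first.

9, 7, 8

Distances from 50.647°N, 1.077°E:
3: √((-1.337·111.32)² + (-0.297·70.24)²) = √(22151.80960 + 435.19300) = 150.290 km
4: √((0.938·111.32)² + (-0.548·70.24)²) = √(10903.15214 + 1481.59711) = 111.287 km
5: √((-0.912·111.32)² + (1.875·70.24)²) = √(10307.09009 + 17344.89000) = 166.289 km
6: √((-1.237·111.32)² + (0.202·70.24)²) = √(18962.07214 + 201.31296) = 138.432 km
7: √((0.486·111.32)² + (-0.558·70.24)²) = √(2926.97447 + 1536.16336) = 66.807 km
8: √((-0.562·111.32)² + (0.739·70.24)²) = √(3913.98382 + 2694.37402) = 81.292 km
9: √((0.060·111.32)² + (-0.201·70.24)²) = √(44.61171 + 199.32470) = 15.618 km
10: √((1.876·111.32)² + (-1.894·70.24)²) = √(43612.60855 + 17698.19415) = 247.610 km
11: √((0.267·111.32)² + (1.597·70.24)²) = √(883.42344 + 12582.84475) = 116.044 km
12: √((0.760·111.32)² + (1.940·70.24)²) = √(7157.70145 + 18568.31374) = 160.393 km
13: √((0.501·111.32)² + (-0.959·70.24)²) = √(3110.44013 + 4537.39116) = 87.452 km
Sorted: 9 (15.618 km) < 7 (66.807 km) < 8 (81.292 km) < 13 (87.452 km) < 4 (111.287 km) < …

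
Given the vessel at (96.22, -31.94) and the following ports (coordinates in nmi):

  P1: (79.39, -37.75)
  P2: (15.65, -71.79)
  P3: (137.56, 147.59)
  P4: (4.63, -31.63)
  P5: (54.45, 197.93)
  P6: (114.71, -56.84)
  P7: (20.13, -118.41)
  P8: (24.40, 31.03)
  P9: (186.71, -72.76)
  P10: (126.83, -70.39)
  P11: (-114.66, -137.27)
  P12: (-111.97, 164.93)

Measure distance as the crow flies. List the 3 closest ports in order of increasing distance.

P1, P6, P10

Distances from (96.22, -31.94):
P1: √((-16.83)² + (-5.81)²) = √(283.2489 + 33.7561) = 17.80 nmi
P2: √((-80.57)² + (-39.85)²) = √(6491.5249 + 1588.0225) = 89.89 nmi
P3: √((41.34)² + (179.53)²) = √(1708.9956 + 32231.0209) = 184.23 nmi
P4: √((-91.59)² + (0.31)²) = √(8388.7281 + 0.0961) = 91.59 nmi
P5: √((-41.77)² + (229.87)²) = √(1744.7329 + 52840.2169) = 233.63 nmi
P6: √((18.49)² + (-24.90)²) = √(341.8801 + 620.0100) = 31.01 nmi
P7: √((-76.09)² + (-86.47)²) = √(5789.6881 + 7477.0609) = 115.18 nmi
P8: √((-71.82)² + (62.97)²) = √(5158.1124 + 3965.2209) = 95.52 nmi
P9: √((90.49)² + (-40.82)²) = √(8188.4401 + 1666.2724) = 99.27 nmi
P10: √((30.61)² + (-38.45)²) = √(936.9721 + 1478.4025) = 49.15 nmi
P11: √((-210.88)² + (-105.33)²) = √(44470.3744 + 11094.4089) = 235.72 nmi
P12: √((-208.19)² + (196.87)²) = √(43343.0761 + 38757.7969) = 286.53 nmi
Sorted: P1 (17.80 nmi) < P6 (31.01 nmi) < P10 (49.15 nmi) < P2 (89.89 nmi) < P4 (91.59 nmi) < …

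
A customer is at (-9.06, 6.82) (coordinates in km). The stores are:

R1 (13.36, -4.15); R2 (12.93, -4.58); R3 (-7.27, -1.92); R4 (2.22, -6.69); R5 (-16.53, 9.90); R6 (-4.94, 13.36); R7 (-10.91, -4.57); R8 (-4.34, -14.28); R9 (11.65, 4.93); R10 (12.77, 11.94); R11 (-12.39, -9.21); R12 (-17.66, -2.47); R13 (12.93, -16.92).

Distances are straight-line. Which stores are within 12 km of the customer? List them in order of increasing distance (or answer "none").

R6, R5, R3, R7

Distances from (-9.06, 6.82):
R1: √((22.42)² + (-10.97)²) = √(502.6564 + 120.3409) = 24.96 km
R2: √((21.99)² + (-11.40)²) = √(483.5601 + 129.9600) = 24.77 km
R3: √((1.79)² + (-8.74)²) = √(3.2041 + 76.3876) = 8.92 km
R4: √((11.28)² + (-13.51)²) = √(127.2384 + 182.5201) = 17.60 km
R5: √((-7.47)² + (3.08)²) = √(55.8009 + 9.4864) = 8.08 km
R6: √((4.12)² + (6.54)²) = √(16.9744 + 42.7716) = 7.73 km
R7: √((-1.85)² + (-11.39)²) = √(3.4225 + 129.7321) = 11.54 km
R8: √((4.72)² + (-21.10)²) = √(22.2784 + 445.2100) = 21.62 km
R9: √((20.71)² + (-1.89)²) = √(428.9041 + 3.5721) = 20.80 km
R10: √((21.83)² + (5.12)²) = √(476.5489 + 26.2144) = 22.42 km
R11: √((-3.33)² + (-16.03)²) = √(11.0889 + 256.9609) = 16.37 km
R12: √((-8.60)² + (-9.29)²) = √(73.9600 + 86.3041) = 12.66 km
R13: √((21.99)² + (-23.74)²) = √(483.5601 + 563.5876) = 32.36 km
Threshold 12 km: R6 (7.73 km), R5 (8.08 km), R3 (8.92 km), R7 (11.54 km) are within range.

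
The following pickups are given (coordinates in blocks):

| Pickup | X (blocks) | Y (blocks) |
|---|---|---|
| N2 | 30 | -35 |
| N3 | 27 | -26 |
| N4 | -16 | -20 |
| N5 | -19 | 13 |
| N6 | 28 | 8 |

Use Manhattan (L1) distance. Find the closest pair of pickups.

Pairwise distances:
N2–N3: 12 blocks
N2–N4: 61 blocks
N2–N5: 97 blocks
N2–N6: 45 blocks
N3–N4: 49 blocks
N3–N5: 85 blocks
N3–N6: 35 blocks
N4–N5: 36 blocks
N4–N6: 72 blocks
N5–N6: 52 blocks
Closest pair: N2–N3 at 12 blocks.

N2 and N3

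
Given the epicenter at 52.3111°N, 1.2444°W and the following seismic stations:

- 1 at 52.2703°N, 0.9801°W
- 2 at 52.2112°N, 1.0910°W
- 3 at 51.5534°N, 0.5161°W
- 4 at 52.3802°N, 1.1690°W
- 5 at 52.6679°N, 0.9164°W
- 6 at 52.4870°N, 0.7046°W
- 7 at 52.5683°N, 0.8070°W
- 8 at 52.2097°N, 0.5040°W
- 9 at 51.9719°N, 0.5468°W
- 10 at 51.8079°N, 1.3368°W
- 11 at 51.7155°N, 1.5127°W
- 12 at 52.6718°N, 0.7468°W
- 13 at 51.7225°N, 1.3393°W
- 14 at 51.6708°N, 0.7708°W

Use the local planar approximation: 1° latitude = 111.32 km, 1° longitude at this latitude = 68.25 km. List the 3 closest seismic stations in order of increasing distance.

Distances from 52.3111°N, 1.2444°W:
1: 18.6015 km
2: 15.2737 km
3: 97.9039 km
4: 9.2548 km
5: 45.5931 km
6: 41.7218 km
7: 41.3635 km
8: 51.7777 km
9: 60.7670 km
10: 56.3701 km
11: 68.7844 km
12: 52.5893 km
13: 65.8423 km
14: 78.2647 km
Sorted: 4 (9.2548 km) < 2 (15.2737 km) < 1 (18.6015 km) < 7 (41.3635 km) < 6 (41.7218 km) < …

4, 2, 1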